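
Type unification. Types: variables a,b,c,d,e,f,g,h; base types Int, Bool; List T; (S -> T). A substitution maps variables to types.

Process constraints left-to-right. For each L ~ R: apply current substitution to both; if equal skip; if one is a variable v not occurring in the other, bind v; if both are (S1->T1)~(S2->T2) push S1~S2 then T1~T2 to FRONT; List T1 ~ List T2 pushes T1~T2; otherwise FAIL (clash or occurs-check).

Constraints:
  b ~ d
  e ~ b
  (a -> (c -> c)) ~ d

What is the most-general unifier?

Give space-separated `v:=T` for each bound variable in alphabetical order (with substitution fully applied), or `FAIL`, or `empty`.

step 1: unify b ~ d  [subst: {-} | 2 pending]
  bind b := d
step 2: unify e ~ d  [subst: {b:=d} | 1 pending]
  bind e := d
step 3: unify (a -> (c -> c)) ~ d  [subst: {b:=d, e:=d} | 0 pending]
  bind d := (a -> (c -> c))

Answer: b:=(a -> (c -> c)) d:=(a -> (c -> c)) e:=(a -> (c -> c))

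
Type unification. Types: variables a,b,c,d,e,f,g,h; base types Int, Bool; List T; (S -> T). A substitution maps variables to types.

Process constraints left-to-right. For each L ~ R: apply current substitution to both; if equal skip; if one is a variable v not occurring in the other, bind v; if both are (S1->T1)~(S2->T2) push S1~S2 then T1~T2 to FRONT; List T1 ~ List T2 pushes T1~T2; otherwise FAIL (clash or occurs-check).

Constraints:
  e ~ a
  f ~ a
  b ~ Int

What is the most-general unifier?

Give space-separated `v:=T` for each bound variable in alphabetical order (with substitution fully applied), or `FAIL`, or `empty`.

step 1: unify e ~ a  [subst: {-} | 2 pending]
  bind e := a
step 2: unify f ~ a  [subst: {e:=a} | 1 pending]
  bind f := a
step 3: unify b ~ Int  [subst: {e:=a, f:=a} | 0 pending]
  bind b := Int

Answer: b:=Int e:=a f:=a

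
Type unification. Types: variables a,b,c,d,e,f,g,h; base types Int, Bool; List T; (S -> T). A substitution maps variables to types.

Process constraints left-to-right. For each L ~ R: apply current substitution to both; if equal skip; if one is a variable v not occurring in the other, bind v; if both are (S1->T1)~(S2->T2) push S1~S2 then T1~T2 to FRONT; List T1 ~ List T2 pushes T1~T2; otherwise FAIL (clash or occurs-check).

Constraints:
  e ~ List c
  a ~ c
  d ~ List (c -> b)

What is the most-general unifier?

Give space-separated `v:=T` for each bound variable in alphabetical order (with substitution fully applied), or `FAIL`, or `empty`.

step 1: unify e ~ List c  [subst: {-} | 2 pending]
  bind e := List c
step 2: unify a ~ c  [subst: {e:=List c} | 1 pending]
  bind a := c
step 3: unify d ~ List (c -> b)  [subst: {e:=List c, a:=c} | 0 pending]
  bind d := List (c -> b)

Answer: a:=c d:=List (c -> b) e:=List c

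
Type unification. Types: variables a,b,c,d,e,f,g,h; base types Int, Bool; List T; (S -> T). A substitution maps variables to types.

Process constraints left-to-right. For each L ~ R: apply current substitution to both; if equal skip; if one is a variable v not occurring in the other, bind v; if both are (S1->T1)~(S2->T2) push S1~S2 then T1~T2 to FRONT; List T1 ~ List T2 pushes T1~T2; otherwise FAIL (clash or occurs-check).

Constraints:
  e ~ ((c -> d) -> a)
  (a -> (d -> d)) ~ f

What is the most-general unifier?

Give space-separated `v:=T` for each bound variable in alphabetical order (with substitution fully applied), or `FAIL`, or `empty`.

Answer: e:=((c -> d) -> a) f:=(a -> (d -> d))

Derivation:
step 1: unify e ~ ((c -> d) -> a)  [subst: {-} | 1 pending]
  bind e := ((c -> d) -> a)
step 2: unify (a -> (d -> d)) ~ f  [subst: {e:=((c -> d) -> a)} | 0 pending]
  bind f := (a -> (d -> d))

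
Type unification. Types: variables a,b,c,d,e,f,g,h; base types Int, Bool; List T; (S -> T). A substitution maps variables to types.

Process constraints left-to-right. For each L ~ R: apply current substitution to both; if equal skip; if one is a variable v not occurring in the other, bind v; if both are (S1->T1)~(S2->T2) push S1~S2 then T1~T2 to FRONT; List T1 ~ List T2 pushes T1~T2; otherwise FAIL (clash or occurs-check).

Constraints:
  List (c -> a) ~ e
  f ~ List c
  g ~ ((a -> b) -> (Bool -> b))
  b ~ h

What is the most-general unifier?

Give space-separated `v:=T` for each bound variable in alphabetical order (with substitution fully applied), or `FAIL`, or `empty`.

Answer: b:=h e:=List (c -> a) f:=List c g:=((a -> h) -> (Bool -> h))

Derivation:
step 1: unify List (c -> a) ~ e  [subst: {-} | 3 pending]
  bind e := List (c -> a)
step 2: unify f ~ List c  [subst: {e:=List (c -> a)} | 2 pending]
  bind f := List c
step 3: unify g ~ ((a -> b) -> (Bool -> b))  [subst: {e:=List (c -> a), f:=List c} | 1 pending]
  bind g := ((a -> b) -> (Bool -> b))
step 4: unify b ~ h  [subst: {e:=List (c -> a), f:=List c, g:=((a -> b) -> (Bool -> b))} | 0 pending]
  bind b := h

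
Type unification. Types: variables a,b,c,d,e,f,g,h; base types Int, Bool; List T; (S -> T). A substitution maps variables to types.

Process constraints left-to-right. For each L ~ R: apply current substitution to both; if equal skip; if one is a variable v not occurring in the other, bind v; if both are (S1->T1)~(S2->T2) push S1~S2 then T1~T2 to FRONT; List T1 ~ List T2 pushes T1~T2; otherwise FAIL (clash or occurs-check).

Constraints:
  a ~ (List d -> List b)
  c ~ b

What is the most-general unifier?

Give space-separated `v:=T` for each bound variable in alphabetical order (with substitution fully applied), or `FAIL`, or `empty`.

Answer: a:=(List d -> List b) c:=b

Derivation:
step 1: unify a ~ (List d -> List b)  [subst: {-} | 1 pending]
  bind a := (List d -> List b)
step 2: unify c ~ b  [subst: {a:=(List d -> List b)} | 0 pending]
  bind c := b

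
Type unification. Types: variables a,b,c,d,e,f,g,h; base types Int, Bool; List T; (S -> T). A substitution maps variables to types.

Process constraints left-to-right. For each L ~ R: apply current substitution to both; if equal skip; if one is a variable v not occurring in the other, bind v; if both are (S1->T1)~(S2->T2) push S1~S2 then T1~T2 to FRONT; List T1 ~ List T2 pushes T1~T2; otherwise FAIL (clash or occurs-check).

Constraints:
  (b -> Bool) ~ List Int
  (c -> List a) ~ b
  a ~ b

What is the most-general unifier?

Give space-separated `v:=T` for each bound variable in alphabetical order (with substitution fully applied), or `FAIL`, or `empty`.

Answer: FAIL

Derivation:
step 1: unify (b -> Bool) ~ List Int  [subst: {-} | 2 pending]
  clash: (b -> Bool) vs List Int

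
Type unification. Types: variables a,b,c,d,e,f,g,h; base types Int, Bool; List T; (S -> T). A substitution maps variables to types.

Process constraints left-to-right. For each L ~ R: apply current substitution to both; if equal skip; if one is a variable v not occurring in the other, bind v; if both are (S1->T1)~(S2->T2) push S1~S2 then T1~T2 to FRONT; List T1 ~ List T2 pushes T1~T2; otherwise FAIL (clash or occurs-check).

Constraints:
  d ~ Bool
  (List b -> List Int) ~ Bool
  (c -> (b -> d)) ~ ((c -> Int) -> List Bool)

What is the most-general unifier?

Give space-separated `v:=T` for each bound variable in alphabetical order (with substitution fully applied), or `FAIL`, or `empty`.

Answer: FAIL

Derivation:
step 1: unify d ~ Bool  [subst: {-} | 2 pending]
  bind d := Bool
step 2: unify (List b -> List Int) ~ Bool  [subst: {d:=Bool} | 1 pending]
  clash: (List b -> List Int) vs Bool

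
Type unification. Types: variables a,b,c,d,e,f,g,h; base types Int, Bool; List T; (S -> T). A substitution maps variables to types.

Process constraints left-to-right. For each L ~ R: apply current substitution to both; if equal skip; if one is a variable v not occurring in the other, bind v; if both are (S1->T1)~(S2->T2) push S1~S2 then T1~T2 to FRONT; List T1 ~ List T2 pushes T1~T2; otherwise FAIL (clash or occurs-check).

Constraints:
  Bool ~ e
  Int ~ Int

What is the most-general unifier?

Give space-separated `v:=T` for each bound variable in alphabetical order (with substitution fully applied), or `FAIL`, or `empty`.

step 1: unify Bool ~ e  [subst: {-} | 1 pending]
  bind e := Bool
step 2: unify Int ~ Int  [subst: {e:=Bool} | 0 pending]
  -> identical, skip

Answer: e:=Bool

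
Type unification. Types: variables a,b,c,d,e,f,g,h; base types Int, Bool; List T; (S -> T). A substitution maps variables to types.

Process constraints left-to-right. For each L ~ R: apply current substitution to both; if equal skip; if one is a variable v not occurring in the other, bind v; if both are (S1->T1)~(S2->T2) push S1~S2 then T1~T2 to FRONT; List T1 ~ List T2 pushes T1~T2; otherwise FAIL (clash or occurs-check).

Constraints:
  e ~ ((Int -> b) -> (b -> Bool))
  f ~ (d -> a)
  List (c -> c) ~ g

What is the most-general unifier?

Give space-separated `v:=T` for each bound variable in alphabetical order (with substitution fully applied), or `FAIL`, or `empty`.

Answer: e:=((Int -> b) -> (b -> Bool)) f:=(d -> a) g:=List (c -> c)

Derivation:
step 1: unify e ~ ((Int -> b) -> (b -> Bool))  [subst: {-} | 2 pending]
  bind e := ((Int -> b) -> (b -> Bool))
step 2: unify f ~ (d -> a)  [subst: {e:=((Int -> b) -> (b -> Bool))} | 1 pending]
  bind f := (d -> a)
step 3: unify List (c -> c) ~ g  [subst: {e:=((Int -> b) -> (b -> Bool)), f:=(d -> a)} | 0 pending]
  bind g := List (c -> c)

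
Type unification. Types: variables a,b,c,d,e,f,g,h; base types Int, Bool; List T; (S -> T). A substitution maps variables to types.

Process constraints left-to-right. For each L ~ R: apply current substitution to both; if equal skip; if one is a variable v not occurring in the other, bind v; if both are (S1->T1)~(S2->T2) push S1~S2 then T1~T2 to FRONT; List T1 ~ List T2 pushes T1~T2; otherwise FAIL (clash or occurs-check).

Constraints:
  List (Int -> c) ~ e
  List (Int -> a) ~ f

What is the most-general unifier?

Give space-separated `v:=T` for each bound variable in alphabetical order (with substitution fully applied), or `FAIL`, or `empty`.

step 1: unify List (Int -> c) ~ e  [subst: {-} | 1 pending]
  bind e := List (Int -> c)
step 2: unify List (Int -> a) ~ f  [subst: {e:=List (Int -> c)} | 0 pending]
  bind f := List (Int -> a)

Answer: e:=List (Int -> c) f:=List (Int -> a)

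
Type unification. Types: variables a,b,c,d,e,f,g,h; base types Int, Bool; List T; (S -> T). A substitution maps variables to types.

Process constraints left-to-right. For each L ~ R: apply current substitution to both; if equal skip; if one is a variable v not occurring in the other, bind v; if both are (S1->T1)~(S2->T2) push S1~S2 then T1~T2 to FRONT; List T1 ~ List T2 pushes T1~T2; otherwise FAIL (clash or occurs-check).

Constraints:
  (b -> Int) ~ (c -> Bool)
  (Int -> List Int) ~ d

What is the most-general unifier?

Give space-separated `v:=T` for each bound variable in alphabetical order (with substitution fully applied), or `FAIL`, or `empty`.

step 1: unify (b -> Int) ~ (c -> Bool)  [subst: {-} | 1 pending]
  -> decompose arrow: push b~c, Int~Bool
step 2: unify b ~ c  [subst: {-} | 2 pending]
  bind b := c
step 3: unify Int ~ Bool  [subst: {b:=c} | 1 pending]
  clash: Int vs Bool

Answer: FAIL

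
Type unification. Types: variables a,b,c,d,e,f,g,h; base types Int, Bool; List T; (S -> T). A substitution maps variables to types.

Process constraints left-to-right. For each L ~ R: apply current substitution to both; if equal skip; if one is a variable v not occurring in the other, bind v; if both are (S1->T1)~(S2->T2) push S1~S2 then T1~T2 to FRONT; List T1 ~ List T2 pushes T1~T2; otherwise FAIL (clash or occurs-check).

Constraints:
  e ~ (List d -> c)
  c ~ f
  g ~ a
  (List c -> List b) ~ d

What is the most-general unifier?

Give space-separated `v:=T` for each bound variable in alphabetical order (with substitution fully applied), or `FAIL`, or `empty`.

step 1: unify e ~ (List d -> c)  [subst: {-} | 3 pending]
  bind e := (List d -> c)
step 2: unify c ~ f  [subst: {e:=(List d -> c)} | 2 pending]
  bind c := f
step 3: unify g ~ a  [subst: {e:=(List d -> c), c:=f} | 1 pending]
  bind g := a
step 4: unify (List f -> List b) ~ d  [subst: {e:=(List d -> c), c:=f, g:=a} | 0 pending]
  bind d := (List f -> List b)

Answer: c:=f d:=(List f -> List b) e:=(List (List f -> List b) -> f) g:=a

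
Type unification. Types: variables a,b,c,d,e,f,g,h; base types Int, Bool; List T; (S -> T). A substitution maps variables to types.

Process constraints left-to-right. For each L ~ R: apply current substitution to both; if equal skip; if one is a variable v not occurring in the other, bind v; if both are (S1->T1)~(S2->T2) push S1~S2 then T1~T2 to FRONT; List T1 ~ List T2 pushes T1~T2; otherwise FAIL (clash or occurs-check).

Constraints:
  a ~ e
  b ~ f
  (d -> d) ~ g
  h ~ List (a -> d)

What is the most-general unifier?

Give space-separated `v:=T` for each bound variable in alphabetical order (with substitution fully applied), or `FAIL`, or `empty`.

Answer: a:=e b:=f g:=(d -> d) h:=List (e -> d)

Derivation:
step 1: unify a ~ e  [subst: {-} | 3 pending]
  bind a := e
step 2: unify b ~ f  [subst: {a:=e} | 2 pending]
  bind b := f
step 3: unify (d -> d) ~ g  [subst: {a:=e, b:=f} | 1 pending]
  bind g := (d -> d)
step 4: unify h ~ List (e -> d)  [subst: {a:=e, b:=f, g:=(d -> d)} | 0 pending]
  bind h := List (e -> d)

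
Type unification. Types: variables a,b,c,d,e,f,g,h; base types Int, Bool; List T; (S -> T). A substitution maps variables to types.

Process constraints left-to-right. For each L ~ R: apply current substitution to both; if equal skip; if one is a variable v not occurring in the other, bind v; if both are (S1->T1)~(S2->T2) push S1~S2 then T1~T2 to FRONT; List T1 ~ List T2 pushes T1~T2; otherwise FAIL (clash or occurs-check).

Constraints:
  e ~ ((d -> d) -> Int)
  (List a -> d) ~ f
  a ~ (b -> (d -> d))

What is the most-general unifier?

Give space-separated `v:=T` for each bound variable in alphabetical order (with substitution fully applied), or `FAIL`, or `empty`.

Answer: a:=(b -> (d -> d)) e:=((d -> d) -> Int) f:=(List (b -> (d -> d)) -> d)

Derivation:
step 1: unify e ~ ((d -> d) -> Int)  [subst: {-} | 2 pending]
  bind e := ((d -> d) -> Int)
step 2: unify (List a -> d) ~ f  [subst: {e:=((d -> d) -> Int)} | 1 pending]
  bind f := (List a -> d)
step 3: unify a ~ (b -> (d -> d))  [subst: {e:=((d -> d) -> Int), f:=(List a -> d)} | 0 pending]
  bind a := (b -> (d -> d))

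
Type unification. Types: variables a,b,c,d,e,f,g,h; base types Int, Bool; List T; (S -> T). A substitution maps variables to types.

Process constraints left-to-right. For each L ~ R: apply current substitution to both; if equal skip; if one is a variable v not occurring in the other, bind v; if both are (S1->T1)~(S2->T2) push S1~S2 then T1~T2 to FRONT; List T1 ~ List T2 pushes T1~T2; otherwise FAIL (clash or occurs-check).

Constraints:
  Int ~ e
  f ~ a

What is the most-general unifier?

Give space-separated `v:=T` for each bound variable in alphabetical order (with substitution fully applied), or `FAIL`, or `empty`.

Answer: e:=Int f:=a

Derivation:
step 1: unify Int ~ e  [subst: {-} | 1 pending]
  bind e := Int
step 2: unify f ~ a  [subst: {e:=Int} | 0 pending]
  bind f := a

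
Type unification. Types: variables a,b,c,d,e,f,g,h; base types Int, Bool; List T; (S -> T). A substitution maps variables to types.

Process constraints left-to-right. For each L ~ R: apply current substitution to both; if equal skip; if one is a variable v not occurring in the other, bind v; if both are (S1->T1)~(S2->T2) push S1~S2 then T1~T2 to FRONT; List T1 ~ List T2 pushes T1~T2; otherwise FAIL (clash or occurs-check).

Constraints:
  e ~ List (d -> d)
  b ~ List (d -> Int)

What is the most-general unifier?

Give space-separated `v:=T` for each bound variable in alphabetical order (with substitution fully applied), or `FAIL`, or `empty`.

Answer: b:=List (d -> Int) e:=List (d -> d)

Derivation:
step 1: unify e ~ List (d -> d)  [subst: {-} | 1 pending]
  bind e := List (d -> d)
step 2: unify b ~ List (d -> Int)  [subst: {e:=List (d -> d)} | 0 pending]
  bind b := List (d -> Int)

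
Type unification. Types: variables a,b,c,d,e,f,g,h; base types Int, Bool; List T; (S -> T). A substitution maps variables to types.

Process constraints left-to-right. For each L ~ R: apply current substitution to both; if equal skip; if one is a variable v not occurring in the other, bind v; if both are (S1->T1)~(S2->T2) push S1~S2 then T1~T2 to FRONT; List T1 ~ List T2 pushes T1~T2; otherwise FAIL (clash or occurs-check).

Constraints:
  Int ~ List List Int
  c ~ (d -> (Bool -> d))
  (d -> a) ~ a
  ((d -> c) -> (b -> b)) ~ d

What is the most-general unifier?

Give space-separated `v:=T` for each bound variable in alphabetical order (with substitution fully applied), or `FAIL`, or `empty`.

step 1: unify Int ~ List List Int  [subst: {-} | 3 pending]
  clash: Int vs List List Int

Answer: FAIL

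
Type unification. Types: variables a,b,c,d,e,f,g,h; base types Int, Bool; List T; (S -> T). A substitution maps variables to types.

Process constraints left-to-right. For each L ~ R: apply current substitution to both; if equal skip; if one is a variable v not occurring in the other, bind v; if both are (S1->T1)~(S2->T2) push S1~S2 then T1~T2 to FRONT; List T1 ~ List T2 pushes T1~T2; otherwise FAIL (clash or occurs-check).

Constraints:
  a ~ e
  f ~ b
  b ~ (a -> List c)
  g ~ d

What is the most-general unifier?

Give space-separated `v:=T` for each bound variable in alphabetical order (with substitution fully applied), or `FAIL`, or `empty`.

step 1: unify a ~ e  [subst: {-} | 3 pending]
  bind a := e
step 2: unify f ~ b  [subst: {a:=e} | 2 pending]
  bind f := b
step 3: unify b ~ (e -> List c)  [subst: {a:=e, f:=b} | 1 pending]
  bind b := (e -> List c)
step 4: unify g ~ d  [subst: {a:=e, f:=b, b:=(e -> List c)} | 0 pending]
  bind g := d

Answer: a:=e b:=(e -> List c) f:=(e -> List c) g:=d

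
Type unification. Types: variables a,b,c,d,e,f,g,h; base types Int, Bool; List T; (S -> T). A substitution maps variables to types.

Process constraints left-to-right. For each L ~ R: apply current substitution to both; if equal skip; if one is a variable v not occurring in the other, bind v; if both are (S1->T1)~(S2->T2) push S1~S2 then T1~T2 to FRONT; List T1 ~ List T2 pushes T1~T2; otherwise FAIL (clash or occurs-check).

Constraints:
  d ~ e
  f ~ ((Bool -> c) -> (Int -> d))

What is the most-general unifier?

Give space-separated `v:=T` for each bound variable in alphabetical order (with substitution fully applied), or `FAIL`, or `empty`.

Answer: d:=e f:=((Bool -> c) -> (Int -> e))

Derivation:
step 1: unify d ~ e  [subst: {-} | 1 pending]
  bind d := e
step 2: unify f ~ ((Bool -> c) -> (Int -> e))  [subst: {d:=e} | 0 pending]
  bind f := ((Bool -> c) -> (Int -> e))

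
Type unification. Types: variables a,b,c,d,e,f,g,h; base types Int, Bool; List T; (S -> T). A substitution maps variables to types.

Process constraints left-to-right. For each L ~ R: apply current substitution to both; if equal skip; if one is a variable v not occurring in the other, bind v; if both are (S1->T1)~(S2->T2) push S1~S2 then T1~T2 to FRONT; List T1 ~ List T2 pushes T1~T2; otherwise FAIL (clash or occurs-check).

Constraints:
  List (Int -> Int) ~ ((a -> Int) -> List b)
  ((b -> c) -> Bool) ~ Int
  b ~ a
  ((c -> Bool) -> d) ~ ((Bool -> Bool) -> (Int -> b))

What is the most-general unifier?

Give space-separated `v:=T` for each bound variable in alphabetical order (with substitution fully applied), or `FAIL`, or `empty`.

step 1: unify List (Int -> Int) ~ ((a -> Int) -> List b)  [subst: {-} | 3 pending]
  clash: List (Int -> Int) vs ((a -> Int) -> List b)

Answer: FAIL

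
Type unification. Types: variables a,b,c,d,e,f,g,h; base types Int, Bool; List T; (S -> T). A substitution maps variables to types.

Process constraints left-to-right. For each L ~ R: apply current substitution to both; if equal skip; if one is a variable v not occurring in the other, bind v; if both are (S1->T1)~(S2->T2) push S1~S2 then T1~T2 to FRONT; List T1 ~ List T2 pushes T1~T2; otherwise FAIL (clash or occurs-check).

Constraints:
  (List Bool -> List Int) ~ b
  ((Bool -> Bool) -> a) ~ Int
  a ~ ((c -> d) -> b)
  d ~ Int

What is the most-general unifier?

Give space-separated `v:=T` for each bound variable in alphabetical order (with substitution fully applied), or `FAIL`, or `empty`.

Answer: FAIL

Derivation:
step 1: unify (List Bool -> List Int) ~ b  [subst: {-} | 3 pending]
  bind b := (List Bool -> List Int)
step 2: unify ((Bool -> Bool) -> a) ~ Int  [subst: {b:=(List Bool -> List Int)} | 2 pending]
  clash: ((Bool -> Bool) -> a) vs Int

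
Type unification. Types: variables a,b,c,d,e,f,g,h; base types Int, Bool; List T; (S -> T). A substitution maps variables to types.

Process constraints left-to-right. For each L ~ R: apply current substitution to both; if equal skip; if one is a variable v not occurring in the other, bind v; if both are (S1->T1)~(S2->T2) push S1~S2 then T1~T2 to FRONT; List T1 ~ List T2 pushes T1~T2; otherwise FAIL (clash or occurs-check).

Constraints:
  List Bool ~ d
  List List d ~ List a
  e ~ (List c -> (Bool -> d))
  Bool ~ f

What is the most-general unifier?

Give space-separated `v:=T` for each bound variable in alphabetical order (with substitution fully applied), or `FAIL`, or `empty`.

Answer: a:=List List Bool d:=List Bool e:=(List c -> (Bool -> List Bool)) f:=Bool

Derivation:
step 1: unify List Bool ~ d  [subst: {-} | 3 pending]
  bind d := List Bool
step 2: unify List List List Bool ~ List a  [subst: {d:=List Bool} | 2 pending]
  -> decompose List: push List List Bool~a
step 3: unify List List Bool ~ a  [subst: {d:=List Bool} | 2 pending]
  bind a := List List Bool
step 4: unify e ~ (List c -> (Bool -> List Bool))  [subst: {d:=List Bool, a:=List List Bool} | 1 pending]
  bind e := (List c -> (Bool -> List Bool))
step 5: unify Bool ~ f  [subst: {d:=List Bool, a:=List List Bool, e:=(List c -> (Bool -> List Bool))} | 0 pending]
  bind f := Bool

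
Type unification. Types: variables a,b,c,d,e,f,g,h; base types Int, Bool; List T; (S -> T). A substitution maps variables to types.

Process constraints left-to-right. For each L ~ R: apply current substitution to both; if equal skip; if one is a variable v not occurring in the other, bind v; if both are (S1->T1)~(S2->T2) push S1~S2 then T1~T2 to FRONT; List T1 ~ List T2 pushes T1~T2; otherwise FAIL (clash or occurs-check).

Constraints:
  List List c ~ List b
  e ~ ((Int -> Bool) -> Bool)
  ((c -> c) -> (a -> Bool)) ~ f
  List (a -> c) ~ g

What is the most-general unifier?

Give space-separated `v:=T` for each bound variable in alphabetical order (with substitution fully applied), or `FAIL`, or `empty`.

Answer: b:=List c e:=((Int -> Bool) -> Bool) f:=((c -> c) -> (a -> Bool)) g:=List (a -> c)

Derivation:
step 1: unify List List c ~ List b  [subst: {-} | 3 pending]
  -> decompose List: push List c~b
step 2: unify List c ~ b  [subst: {-} | 3 pending]
  bind b := List c
step 3: unify e ~ ((Int -> Bool) -> Bool)  [subst: {b:=List c} | 2 pending]
  bind e := ((Int -> Bool) -> Bool)
step 4: unify ((c -> c) -> (a -> Bool)) ~ f  [subst: {b:=List c, e:=((Int -> Bool) -> Bool)} | 1 pending]
  bind f := ((c -> c) -> (a -> Bool))
step 5: unify List (a -> c) ~ g  [subst: {b:=List c, e:=((Int -> Bool) -> Bool), f:=((c -> c) -> (a -> Bool))} | 0 pending]
  bind g := List (a -> c)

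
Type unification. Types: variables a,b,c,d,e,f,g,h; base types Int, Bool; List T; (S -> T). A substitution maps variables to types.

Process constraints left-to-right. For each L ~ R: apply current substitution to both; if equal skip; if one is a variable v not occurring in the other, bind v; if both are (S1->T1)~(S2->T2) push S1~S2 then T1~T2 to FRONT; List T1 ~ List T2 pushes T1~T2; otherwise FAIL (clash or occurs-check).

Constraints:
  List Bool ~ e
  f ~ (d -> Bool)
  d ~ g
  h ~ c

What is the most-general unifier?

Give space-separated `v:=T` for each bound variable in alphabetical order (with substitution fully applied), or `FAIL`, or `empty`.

Answer: d:=g e:=List Bool f:=(g -> Bool) h:=c

Derivation:
step 1: unify List Bool ~ e  [subst: {-} | 3 pending]
  bind e := List Bool
step 2: unify f ~ (d -> Bool)  [subst: {e:=List Bool} | 2 pending]
  bind f := (d -> Bool)
step 3: unify d ~ g  [subst: {e:=List Bool, f:=(d -> Bool)} | 1 pending]
  bind d := g
step 4: unify h ~ c  [subst: {e:=List Bool, f:=(d -> Bool), d:=g} | 0 pending]
  bind h := c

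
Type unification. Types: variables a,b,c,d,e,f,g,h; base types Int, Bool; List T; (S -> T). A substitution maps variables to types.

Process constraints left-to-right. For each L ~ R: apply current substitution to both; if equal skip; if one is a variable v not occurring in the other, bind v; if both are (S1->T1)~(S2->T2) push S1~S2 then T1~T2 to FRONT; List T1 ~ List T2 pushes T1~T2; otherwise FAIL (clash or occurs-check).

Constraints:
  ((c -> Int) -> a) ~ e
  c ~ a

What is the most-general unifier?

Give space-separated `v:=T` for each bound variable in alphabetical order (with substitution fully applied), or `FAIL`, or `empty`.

Answer: c:=a e:=((a -> Int) -> a)

Derivation:
step 1: unify ((c -> Int) -> a) ~ e  [subst: {-} | 1 pending]
  bind e := ((c -> Int) -> a)
step 2: unify c ~ a  [subst: {e:=((c -> Int) -> a)} | 0 pending]
  bind c := a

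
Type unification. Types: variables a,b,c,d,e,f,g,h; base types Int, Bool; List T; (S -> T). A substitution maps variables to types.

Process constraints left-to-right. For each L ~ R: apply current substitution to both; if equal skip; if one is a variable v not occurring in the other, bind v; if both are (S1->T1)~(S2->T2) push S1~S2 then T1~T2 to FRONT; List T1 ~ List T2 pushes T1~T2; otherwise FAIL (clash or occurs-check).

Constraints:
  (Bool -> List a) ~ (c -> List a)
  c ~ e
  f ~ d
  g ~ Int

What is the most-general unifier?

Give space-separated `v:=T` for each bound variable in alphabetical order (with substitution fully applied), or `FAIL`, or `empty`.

Answer: c:=Bool e:=Bool f:=d g:=Int

Derivation:
step 1: unify (Bool -> List a) ~ (c -> List a)  [subst: {-} | 3 pending]
  -> decompose arrow: push Bool~c, List a~List a
step 2: unify Bool ~ c  [subst: {-} | 4 pending]
  bind c := Bool
step 3: unify List a ~ List a  [subst: {c:=Bool} | 3 pending]
  -> identical, skip
step 4: unify Bool ~ e  [subst: {c:=Bool} | 2 pending]
  bind e := Bool
step 5: unify f ~ d  [subst: {c:=Bool, e:=Bool} | 1 pending]
  bind f := d
step 6: unify g ~ Int  [subst: {c:=Bool, e:=Bool, f:=d} | 0 pending]
  bind g := Int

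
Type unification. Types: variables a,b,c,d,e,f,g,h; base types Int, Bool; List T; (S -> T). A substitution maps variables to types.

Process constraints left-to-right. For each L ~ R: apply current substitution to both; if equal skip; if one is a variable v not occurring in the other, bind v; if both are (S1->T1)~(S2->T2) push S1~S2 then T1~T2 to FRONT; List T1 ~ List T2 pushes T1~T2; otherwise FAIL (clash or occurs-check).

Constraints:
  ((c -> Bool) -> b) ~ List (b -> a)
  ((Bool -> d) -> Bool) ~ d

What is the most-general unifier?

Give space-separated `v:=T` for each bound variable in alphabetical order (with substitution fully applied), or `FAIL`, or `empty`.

step 1: unify ((c -> Bool) -> b) ~ List (b -> a)  [subst: {-} | 1 pending]
  clash: ((c -> Bool) -> b) vs List (b -> a)

Answer: FAIL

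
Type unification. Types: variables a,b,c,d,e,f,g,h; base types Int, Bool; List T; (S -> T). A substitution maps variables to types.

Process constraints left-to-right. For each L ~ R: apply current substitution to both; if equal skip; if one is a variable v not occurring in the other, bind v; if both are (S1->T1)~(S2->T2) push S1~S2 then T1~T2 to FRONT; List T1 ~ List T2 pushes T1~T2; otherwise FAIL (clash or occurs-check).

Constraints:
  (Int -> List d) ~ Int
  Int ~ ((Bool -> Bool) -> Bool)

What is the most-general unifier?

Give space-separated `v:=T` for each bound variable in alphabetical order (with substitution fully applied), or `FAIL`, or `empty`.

step 1: unify (Int -> List d) ~ Int  [subst: {-} | 1 pending]
  clash: (Int -> List d) vs Int

Answer: FAIL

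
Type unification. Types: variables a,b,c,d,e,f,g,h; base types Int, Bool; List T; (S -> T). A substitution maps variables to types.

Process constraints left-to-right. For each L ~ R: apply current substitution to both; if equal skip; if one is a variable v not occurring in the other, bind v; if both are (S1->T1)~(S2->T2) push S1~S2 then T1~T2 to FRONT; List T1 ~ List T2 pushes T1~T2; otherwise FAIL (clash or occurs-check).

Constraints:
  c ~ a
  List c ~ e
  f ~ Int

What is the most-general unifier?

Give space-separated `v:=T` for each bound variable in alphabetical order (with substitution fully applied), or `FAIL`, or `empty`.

Answer: c:=a e:=List a f:=Int

Derivation:
step 1: unify c ~ a  [subst: {-} | 2 pending]
  bind c := a
step 2: unify List a ~ e  [subst: {c:=a} | 1 pending]
  bind e := List a
step 3: unify f ~ Int  [subst: {c:=a, e:=List a} | 0 pending]
  bind f := Int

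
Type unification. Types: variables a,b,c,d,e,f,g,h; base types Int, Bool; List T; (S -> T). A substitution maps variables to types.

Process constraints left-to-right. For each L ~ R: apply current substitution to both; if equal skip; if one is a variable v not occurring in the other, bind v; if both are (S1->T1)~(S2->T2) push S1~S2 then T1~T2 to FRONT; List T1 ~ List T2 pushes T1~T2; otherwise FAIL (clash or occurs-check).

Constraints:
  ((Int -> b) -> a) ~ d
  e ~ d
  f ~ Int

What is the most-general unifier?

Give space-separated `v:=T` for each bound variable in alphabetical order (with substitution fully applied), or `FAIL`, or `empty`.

Answer: d:=((Int -> b) -> a) e:=((Int -> b) -> a) f:=Int

Derivation:
step 1: unify ((Int -> b) -> a) ~ d  [subst: {-} | 2 pending]
  bind d := ((Int -> b) -> a)
step 2: unify e ~ ((Int -> b) -> a)  [subst: {d:=((Int -> b) -> a)} | 1 pending]
  bind e := ((Int -> b) -> a)
step 3: unify f ~ Int  [subst: {d:=((Int -> b) -> a), e:=((Int -> b) -> a)} | 0 pending]
  bind f := Int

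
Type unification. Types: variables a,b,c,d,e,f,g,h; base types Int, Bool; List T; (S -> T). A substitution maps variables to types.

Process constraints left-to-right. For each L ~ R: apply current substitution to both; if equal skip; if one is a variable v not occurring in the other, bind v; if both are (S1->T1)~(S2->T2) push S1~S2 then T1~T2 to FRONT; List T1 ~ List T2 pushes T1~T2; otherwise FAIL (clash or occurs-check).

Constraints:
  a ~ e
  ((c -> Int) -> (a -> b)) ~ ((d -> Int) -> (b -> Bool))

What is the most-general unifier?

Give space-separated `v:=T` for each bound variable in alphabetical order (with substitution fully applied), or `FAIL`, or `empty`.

Answer: a:=Bool b:=Bool c:=d e:=Bool

Derivation:
step 1: unify a ~ e  [subst: {-} | 1 pending]
  bind a := e
step 2: unify ((c -> Int) -> (e -> b)) ~ ((d -> Int) -> (b -> Bool))  [subst: {a:=e} | 0 pending]
  -> decompose arrow: push (c -> Int)~(d -> Int), (e -> b)~(b -> Bool)
step 3: unify (c -> Int) ~ (d -> Int)  [subst: {a:=e} | 1 pending]
  -> decompose arrow: push c~d, Int~Int
step 4: unify c ~ d  [subst: {a:=e} | 2 pending]
  bind c := d
step 5: unify Int ~ Int  [subst: {a:=e, c:=d} | 1 pending]
  -> identical, skip
step 6: unify (e -> b) ~ (b -> Bool)  [subst: {a:=e, c:=d} | 0 pending]
  -> decompose arrow: push e~b, b~Bool
step 7: unify e ~ b  [subst: {a:=e, c:=d} | 1 pending]
  bind e := b
step 8: unify b ~ Bool  [subst: {a:=e, c:=d, e:=b} | 0 pending]
  bind b := Bool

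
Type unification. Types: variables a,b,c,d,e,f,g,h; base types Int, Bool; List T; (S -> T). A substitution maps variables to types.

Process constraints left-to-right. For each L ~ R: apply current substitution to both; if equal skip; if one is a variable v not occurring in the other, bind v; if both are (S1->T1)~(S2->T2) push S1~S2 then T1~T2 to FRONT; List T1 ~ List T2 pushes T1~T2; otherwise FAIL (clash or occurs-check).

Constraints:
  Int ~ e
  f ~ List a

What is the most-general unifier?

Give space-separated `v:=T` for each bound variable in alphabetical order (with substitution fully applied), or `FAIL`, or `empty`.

step 1: unify Int ~ e  [subst: {-} | 1 pending]
  bind e := Int
step 2: unify f ~ List a  [subst: {e:=Int} | 0 pending]
  bind f := List a

Answer: e:=Int f:=List a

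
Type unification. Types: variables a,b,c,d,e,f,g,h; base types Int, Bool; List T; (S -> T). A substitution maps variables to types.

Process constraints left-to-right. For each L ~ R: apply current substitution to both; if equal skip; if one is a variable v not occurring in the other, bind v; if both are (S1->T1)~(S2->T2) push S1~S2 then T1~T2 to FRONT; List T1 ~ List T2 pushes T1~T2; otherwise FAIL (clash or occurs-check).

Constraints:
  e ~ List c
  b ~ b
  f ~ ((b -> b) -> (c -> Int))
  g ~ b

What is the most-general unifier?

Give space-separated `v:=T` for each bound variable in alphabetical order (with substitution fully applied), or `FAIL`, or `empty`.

Answer: e:=List c f:=((b -> b) -> (c -> Int)) g:=b

Derivation:
step 1: unify e ~ List c  [subst: {-} | 3 pending]
  bind e := List c
step 2: unify b ~ b  [subst: {e:=List c} | 2 pending]
  -> identical, skip
step 3: unify f ~ ((b -> b) -> (c -> Int))  [subst: {e:=List c} | 1 pending]
  bind f := ((b -> b) -> (c -> Int))
step 4: unify g ~ b  [subst: {e:=List c, f:=((b -> b) -> (c -> Int))} | 0 pending]
  bind g := b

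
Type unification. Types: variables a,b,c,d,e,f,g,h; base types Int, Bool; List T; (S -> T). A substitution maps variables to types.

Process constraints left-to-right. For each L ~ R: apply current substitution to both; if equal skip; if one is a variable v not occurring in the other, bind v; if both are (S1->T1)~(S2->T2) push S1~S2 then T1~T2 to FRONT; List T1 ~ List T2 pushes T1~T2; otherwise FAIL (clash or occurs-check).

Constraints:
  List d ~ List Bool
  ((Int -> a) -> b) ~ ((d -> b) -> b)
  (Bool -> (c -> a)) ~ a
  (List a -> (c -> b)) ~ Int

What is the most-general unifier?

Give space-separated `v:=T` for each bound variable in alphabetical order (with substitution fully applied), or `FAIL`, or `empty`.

Answer: FAIL

Derivation:
step 1: unify List d ~ List Bool  [subst: {-} | 3 pending]
  -> decompose List: push d~Bool
step 2: unify d ~ Bool  [subst: {-} | 3 pending]
  bind d := Bool
step 3: unify ((Int -> a) -> b) ~ ((Bool -> b) -> b)  [subst: {d:=Bool} | 2 pending]
  -> decompose arrow: push (Int -> a)~(Bool -> b), b~b
step 4: unify (Int -> a) ~ (Bool -> b)  [subst: {d:=Bool} | 3 pending]
  -> decompose arrow: push Int~Bool, a~b
step 5: unify Int ~ Bool  [subst: {d:=Bool} | 4 pending]
  clash: Int vs Bool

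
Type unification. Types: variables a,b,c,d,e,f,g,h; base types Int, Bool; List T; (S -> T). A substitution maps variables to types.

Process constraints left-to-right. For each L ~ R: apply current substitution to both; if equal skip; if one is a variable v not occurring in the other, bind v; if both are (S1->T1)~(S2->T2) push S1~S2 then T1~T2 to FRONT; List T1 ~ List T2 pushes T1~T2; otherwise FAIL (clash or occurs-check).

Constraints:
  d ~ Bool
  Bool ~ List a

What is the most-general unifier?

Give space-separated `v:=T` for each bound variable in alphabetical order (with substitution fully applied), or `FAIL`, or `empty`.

Answer: FAIL

Derivation:
step 1: unify d ~ Bool  [subst: {-} | 1 pending]
  bind d := Bool
step 2: unify Bool ~ List a  [subst: {d:=Bool} | 0 pending]
  clash: Bool vs List a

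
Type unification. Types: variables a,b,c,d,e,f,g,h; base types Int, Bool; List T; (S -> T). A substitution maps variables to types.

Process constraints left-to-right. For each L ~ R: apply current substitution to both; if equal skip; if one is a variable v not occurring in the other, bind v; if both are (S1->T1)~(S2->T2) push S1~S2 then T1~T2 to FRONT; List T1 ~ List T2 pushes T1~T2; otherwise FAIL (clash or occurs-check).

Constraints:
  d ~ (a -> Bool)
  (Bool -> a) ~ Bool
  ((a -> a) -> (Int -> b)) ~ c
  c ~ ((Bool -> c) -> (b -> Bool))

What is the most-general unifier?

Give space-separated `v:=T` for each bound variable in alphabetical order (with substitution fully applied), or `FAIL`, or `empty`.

Answer: FAIL

Derivation:
step 1: unify d ~ (a -> Bool)  [subst: {-} | 3 pending]
  bind d := (a -> Bool)
step 2: unify (Bool -> a) ~ Bool  [subst: {d:=(a -> Bool)} | 2 pending]
  clash: (Bool -> a) vs Bool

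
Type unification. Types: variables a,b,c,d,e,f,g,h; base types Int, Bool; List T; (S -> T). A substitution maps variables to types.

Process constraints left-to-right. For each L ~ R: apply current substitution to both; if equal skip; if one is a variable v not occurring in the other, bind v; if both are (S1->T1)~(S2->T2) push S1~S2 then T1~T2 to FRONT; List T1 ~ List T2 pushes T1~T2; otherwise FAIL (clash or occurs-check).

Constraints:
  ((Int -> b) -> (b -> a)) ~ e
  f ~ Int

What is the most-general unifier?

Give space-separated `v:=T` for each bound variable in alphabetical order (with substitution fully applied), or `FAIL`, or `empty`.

Answer: e:=((Int -> b) -> (b -> a)) f:=Int

Derivation:
step 1: unify ((Int -> b) -> (b -> a)) ~ e  [subst: {-} | 1 pending]
  bind e := ((Int -> b) -> (b -> a))
step 2: unify f ~ Int  [subst: {e:=((Int -> b) -> (b -> a))} | 0 pending]
  bind f := Int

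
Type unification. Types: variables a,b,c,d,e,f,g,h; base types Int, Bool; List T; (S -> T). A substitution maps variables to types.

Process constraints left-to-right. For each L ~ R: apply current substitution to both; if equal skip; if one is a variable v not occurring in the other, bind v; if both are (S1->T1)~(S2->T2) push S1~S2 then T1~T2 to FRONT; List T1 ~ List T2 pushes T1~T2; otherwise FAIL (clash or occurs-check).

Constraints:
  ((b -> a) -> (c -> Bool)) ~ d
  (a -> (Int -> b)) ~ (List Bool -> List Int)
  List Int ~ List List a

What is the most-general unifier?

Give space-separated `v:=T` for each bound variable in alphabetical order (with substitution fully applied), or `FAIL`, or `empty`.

step 1: unify ((b -> a) -> (c -> Bool)) ~ d  [subst: {-} | 2 pending]
  bind d := ((b -> a) -> (c -> Bool))
step 2: unify (a -> (Int -> b)) ~ (List Bool -> List Int)  [subst: {d:=((b -> a) -> (c -> Bool))} | 1 pending]
  -> decompose arrow: push a~List Bool, (Int -> b)~List Int
step 3: unify a ~ List Bool  [subst: {d:=((b -> a) -> (c -> Bool))} | 2 pending]
  bind a := List Bool
step 4: unify (Int -> b) ~ List Int  [subst: {d:=((b -> a) -> (c -> Bool)), a:=List Bool} | 1 pending]
  clash: (Int -> b) vs List Int

Answer: FAIL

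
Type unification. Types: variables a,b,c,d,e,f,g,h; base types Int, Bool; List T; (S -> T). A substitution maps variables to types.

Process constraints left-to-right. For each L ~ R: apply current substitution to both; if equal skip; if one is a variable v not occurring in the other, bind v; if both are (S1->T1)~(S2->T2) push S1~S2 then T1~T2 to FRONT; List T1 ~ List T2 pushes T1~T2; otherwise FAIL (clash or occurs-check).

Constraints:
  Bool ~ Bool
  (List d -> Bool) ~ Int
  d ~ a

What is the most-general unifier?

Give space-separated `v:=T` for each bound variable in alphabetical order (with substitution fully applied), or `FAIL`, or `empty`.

Answer: FAIL

Derivation:
step 1: unify Bool ~ Bool  [subst: {-} | 2 pending]
  -> identical, skip
step 2: unify (List d -> Bool) ~ Int  [subst: {-} | 1 pending]
  clash: (List d -> Bool) vs Int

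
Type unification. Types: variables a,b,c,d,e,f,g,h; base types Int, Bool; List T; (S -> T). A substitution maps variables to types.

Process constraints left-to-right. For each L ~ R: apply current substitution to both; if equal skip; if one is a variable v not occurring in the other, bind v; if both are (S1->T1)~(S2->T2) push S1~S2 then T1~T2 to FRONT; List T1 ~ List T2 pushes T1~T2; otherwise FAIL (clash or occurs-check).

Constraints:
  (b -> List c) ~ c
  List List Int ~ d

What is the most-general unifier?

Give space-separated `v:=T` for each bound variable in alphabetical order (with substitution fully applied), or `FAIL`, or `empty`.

step 1: unify (b -> List c) ~ c  [subst: {-} | 1 pending]
  occurs-check fail

Answer: FAIL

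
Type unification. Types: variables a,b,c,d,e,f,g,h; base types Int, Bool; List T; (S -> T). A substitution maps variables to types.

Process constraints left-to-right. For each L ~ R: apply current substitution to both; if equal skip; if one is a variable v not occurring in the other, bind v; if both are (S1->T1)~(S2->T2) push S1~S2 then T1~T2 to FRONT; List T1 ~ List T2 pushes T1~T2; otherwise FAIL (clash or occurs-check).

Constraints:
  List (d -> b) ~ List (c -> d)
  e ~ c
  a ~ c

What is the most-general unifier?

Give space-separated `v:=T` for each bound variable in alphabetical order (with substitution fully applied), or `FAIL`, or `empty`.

Answer: a:=c b:=c d:=c e:=c

Derivation:
step 1: unify List (d -> b) ~ List (c -> d)  [subst: {-} | 2 pending]
  -> decompose List: push (d -> b)~(c -> d)
step 2: unify (d -> b) ~ (c -> d)  [subst: {-} | 2 pending]
  -> decompose arrow: push d~c, b~d
step 3: unify d ~ c  [subst: {-} | 3 pending]
  bind d := c
step 4: unify b ~ c  [subst: {d:=c} | 2 pending]
  bind b := c
step 5: unify e ~ c  [subst: {d:=c, b:=c} | 1 pending]
  bind e := c
step 6: unify a ~ c  [subst: {d:=c, b:=c, e:=c} | 0 pending]
  bind a := c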